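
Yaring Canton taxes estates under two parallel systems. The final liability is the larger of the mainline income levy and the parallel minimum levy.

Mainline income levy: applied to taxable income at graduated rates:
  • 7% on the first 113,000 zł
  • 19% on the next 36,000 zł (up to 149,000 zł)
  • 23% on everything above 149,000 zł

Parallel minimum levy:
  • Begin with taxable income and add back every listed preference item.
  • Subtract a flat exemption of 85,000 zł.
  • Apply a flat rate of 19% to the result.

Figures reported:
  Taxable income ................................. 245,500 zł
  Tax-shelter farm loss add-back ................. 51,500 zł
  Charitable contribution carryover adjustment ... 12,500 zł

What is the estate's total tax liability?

Parallel minimum levy:
  Adjusted income: 245,500 zł + 51,500 zł + 12,500 zł = 309,500 zł
  Less exemption 85,000 zł → base 224,500 zł
  224,500 zł × 19% = 42,655 zł

Mainline income levy:
  113,000 zł × 7% = 7,910 zł
  36,000 zł × 19% = 6,840 zł
  96,500 zł × 23% = 22,195 zł
  → 36,945 zł

42,655 zł > 36,945 zł, so the parallel minimum levy is the binding amount.

42,655 zł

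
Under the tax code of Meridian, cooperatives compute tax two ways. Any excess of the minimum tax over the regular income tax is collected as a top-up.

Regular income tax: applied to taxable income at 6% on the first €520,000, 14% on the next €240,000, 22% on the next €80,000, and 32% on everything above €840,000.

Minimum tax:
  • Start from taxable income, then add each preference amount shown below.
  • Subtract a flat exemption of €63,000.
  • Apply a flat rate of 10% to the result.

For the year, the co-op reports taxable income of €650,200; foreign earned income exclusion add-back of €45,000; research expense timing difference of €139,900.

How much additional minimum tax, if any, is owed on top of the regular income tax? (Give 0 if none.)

Minimum tax:
  Adjusted income: €650,200 + €45,000 + €139,900 = €835,100
  Less exemption €63,000 → base €772,100
  €772,100 × 10% = €77,210

Regular income tax:
  €520,000 × 6% = €31,200
  €130,200 × 14% = €18,228
  → €49,428

Excess of minimum tax over regular income tax: €77,210 − €49,428 = €27,782.

€27,782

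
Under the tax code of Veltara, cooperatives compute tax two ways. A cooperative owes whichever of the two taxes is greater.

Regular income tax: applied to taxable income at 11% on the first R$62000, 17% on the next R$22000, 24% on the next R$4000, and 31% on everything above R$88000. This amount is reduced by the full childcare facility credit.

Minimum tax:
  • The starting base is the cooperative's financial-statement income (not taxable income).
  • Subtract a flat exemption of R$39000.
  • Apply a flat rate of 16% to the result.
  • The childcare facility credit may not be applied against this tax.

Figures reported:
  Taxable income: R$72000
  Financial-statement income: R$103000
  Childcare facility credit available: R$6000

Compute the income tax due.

Regular income tax:
  R$62000 × 11% = R$6820
  R$10000 × 17% = R$1700
  → R$8520
  Less childcare facility credit R$6000 → R$2520

Minimum tax:
  Base (financial-statement income): R$103000
  Less exemption R$39000 → base R$64000
  R$64000 × 16% = R$10240

R$10240 > R$2520, so the minimum tax is the binding amount.

R$10240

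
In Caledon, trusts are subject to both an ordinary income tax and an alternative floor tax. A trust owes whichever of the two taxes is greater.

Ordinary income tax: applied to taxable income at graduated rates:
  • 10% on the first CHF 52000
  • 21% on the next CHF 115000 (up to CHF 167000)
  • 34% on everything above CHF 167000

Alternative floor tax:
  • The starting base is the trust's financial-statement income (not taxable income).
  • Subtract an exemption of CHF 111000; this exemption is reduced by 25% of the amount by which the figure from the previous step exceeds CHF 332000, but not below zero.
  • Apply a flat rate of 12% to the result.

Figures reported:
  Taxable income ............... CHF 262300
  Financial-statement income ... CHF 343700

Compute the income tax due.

CHF 61752

Ordinary income tax:
  CHF 52000 × 10% = CHF 5200
  CHF 115000 × 21% = CHF 24150
  CHF 95300 × 34% = CHF 32402
  → CHF 61752

Alternative floor tax:
  Base (financial-statement income): CHF 343700
  Exemption: CHF 111000 − 25% × (CHF 343700 − CHF 332000) = CHF 111000 − CHF 2925 = CHF 108075
  Base: CHF 343700 − CHF 108075 = CHF 235625
  CHF 235625 × 12% = CHF 28275

CHF 61752 > CHF 28275, so the ordinary income tax governs.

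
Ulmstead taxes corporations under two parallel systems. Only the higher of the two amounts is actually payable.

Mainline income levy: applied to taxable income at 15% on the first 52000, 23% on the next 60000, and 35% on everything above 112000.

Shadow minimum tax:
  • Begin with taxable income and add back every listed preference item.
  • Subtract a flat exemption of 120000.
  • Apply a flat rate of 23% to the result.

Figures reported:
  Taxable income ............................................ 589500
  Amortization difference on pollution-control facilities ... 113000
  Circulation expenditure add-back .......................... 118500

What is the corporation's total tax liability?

Mainline income levy:
  52000 × 15% = 7800
  60000 × 23% = 13800
  477500 × 35% = 167125
  → 188725

Shadow minimum tax:
  Adjusted income: 589500 + 113000 + 118500 = 821000
  Less exemption 120000 → base 701000
  701000 × 23% = 161230

188725 > 161230, so the mainline income levy governs.

188725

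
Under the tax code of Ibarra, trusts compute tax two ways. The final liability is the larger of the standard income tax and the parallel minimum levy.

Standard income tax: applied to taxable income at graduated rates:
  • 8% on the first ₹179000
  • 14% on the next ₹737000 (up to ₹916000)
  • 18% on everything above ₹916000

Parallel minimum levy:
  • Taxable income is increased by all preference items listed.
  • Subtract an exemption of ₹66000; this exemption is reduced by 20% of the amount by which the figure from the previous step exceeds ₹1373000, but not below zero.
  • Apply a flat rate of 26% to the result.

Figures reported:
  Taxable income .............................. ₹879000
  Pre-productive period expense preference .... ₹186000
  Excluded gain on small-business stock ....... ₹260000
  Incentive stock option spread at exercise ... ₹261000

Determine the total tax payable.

₹406276

Parallel minimum levy:
  Adjusted income: ₹879000 + ₹186000 + ₹260000 + ₹261000 = ₹1586000
  Exemption: ₹66000 − 20% × (₹1586000 − ₹1373000) = ₹66000 − ₹42600 = ₹23400
  Base: ₹1586000 − ₹23400 = ₹1562600
  ₹1562600 × 26% = ₹406276

Standard income tax:
  ₹179000 × 8% = ₹14320
  ₹700000 × 14% = ₹98000
  → ₹112320

₹406276 > ₹112320, so the parallel minimum levy is the binding amount.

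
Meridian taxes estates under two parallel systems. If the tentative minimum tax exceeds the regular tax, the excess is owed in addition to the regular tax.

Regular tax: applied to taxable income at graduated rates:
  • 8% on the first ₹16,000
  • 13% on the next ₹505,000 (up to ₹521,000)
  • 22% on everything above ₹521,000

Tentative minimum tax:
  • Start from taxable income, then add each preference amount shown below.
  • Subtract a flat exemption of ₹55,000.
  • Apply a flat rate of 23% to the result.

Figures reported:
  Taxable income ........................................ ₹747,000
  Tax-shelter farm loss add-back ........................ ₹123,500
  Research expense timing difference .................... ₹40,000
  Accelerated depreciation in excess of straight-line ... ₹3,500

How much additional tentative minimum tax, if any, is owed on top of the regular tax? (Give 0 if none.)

₹80,920

Tentative minimum tax:
  Adjusted income: ₹747,000 + ₹123,500 + ₹40,000 + ₹3,500 = ₹914,000
  Less exemption ₹55,000 → base ₹859,000
  ₹859,000 × 23% = ₹197,570

Regular tax:
  ₹16,000 × 8% = ₹1,280
  ₹505,000 × 13% = ₹65,650
  ₹226,000 × 22% = ₹49,720
  → ₹116,650

Excess of tentative minimum tax over regular tax: ₹197,570 − ₹116,650 = ₹80,920.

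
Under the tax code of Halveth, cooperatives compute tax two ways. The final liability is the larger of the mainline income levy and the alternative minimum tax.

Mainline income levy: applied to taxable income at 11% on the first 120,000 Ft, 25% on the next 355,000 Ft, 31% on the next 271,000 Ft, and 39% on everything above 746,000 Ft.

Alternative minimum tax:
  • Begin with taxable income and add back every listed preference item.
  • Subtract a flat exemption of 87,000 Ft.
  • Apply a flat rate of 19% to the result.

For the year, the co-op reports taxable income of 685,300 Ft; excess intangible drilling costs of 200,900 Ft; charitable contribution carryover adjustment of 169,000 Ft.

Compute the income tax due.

183,958 Ft

Mainline income levy:
  120,000 Ft × 11% = 13,200 Ft
  355,000 Ft × 25% = 88,750 Ft
  210,300 Ft × 31% = 65,193 Ft
  → 167,143 Ft

Alternative minimum tax:
  Adjusted income: 685,300 Ft + 200,900 Ft + 169,000 Ft = 1,055,200 Ft
  Less exemption 87,000 Ft → base 968,200 Ft
  968,200 Ft × 19% = 183,958 Ft

183,958 Ft > 167,143 Ft, so the alternative minimum tax is the binding amount.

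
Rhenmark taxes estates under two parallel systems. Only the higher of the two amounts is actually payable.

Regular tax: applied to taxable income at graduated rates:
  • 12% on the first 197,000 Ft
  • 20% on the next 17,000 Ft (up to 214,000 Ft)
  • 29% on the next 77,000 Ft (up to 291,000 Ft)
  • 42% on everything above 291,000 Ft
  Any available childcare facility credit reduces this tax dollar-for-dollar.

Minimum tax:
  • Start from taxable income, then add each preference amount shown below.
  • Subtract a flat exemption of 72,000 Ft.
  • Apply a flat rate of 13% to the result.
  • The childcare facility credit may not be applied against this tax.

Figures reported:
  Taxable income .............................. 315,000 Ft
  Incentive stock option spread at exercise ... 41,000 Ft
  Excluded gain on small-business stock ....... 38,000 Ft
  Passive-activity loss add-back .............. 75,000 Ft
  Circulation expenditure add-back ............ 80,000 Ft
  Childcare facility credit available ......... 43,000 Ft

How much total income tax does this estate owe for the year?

Regular tax:
  197,000 Ft × 12% = 23,640 Ft
  17,000 Ft × 20% = 3,400 Ft
  77,000 Ft × 29% = 22,330 Ft
  24,000 Ft × 42% = 10,080 Ft
  → 59,450 Ft
  Less childcare facility credit 43,000 Ft → 16,450 Ft

Minimum tax:
  Adjusted income: 315,000 Ft + 41,000 Ft + 38,000 Ft + 75,000 Ft + 80,000 Ft = 549,000 Ft
  Less exemption 72,000 Ft → base 477,000 Ft
  477,000 Ft × 13% = 62,010 Ft

62,010 Ft > 16,450 Ft, so the minimum tax is the binding amount.

62,010 Ft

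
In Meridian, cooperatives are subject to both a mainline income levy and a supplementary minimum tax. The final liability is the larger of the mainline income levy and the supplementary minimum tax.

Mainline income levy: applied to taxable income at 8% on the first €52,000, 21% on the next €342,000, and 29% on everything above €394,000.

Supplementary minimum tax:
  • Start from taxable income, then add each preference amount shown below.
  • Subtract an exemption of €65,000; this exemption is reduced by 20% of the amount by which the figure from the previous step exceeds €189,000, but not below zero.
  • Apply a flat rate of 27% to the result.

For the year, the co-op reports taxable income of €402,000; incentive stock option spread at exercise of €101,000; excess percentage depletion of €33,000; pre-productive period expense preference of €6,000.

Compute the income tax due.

€146,340

Supplementary minimum tax:
  Adjusted income: €402,000 + €101,000 + €33,000 + €6,000 = €542,000
  Exemption: 20% × (€542,000 − €189,000) = €70,600 ≥ €65,000, so the exemption is fully phased out
  Base: €542,000 − €0 = €542,000
  €542,000 × 27% = €146,340

Mainline income levy:
  €52,000 × 8% = €4,160
  €342,000 × 21% = €71,820
  €8,000 × 29% = €2,320
  → €78,300

€146,340 > €78,300, so the supplementary minimum tax is the binding amount.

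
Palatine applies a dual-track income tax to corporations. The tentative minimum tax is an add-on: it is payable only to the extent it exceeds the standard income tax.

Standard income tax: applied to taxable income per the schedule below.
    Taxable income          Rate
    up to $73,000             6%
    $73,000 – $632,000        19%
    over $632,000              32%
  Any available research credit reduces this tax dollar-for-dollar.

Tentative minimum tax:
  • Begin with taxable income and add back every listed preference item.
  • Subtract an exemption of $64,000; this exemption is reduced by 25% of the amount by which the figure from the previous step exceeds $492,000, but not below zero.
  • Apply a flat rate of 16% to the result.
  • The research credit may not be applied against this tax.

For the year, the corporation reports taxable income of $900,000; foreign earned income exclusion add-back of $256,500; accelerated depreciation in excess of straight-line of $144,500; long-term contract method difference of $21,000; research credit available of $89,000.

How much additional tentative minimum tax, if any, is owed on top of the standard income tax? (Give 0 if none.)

$104,170

Standard income tax:
  $73,000 × 6% = $4,380
  $559,000 × 19% = $106,210
  $268,000 × 32% = $85,760
  → $196,350
  Less research credit $89,000 → $107,350

Tentative minimum tax:
  Adjusted income: $900,000 + $256,500 + $144,500 + $21,000 = $1,322,000
  Exemption: 25% × ($1,322,000 − $492,000) = $207,500 ≥ $64,000, so the exemption is fully phased out
  Base: $1,322,000 − $0 = $1,322,000
  $1,322,000 × 16% = $211,520

Excess of tentative minimum tax over standard income tax: $211,520 − $107,350 = $104,170.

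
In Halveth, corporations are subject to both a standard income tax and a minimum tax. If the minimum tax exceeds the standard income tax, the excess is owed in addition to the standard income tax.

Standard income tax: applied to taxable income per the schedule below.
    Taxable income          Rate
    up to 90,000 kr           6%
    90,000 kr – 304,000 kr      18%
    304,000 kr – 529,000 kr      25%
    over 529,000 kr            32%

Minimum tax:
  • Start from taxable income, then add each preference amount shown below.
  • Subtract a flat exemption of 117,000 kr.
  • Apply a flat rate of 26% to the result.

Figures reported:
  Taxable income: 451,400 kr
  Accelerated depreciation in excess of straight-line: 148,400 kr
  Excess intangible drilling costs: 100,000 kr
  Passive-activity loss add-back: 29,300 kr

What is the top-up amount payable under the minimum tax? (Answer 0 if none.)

Standard income tax:
  90,000 kr × 6% = 5,400 kr
  214,000 kr × 18% = 38,520 kr
  147,400 kr × 25% = 36,850 kr
  → 80,770 kr

Minimum tax:
  Adjusted income: 451,400 kr + 148,400 kr + 100,000 kr + 29,300 kr = 729,100 kr
  Less exemption 117,000 kr → base 612,100 kr
  612,100 kr × 26% = 159,146 kr

Excess of minimum tax over standard income tax: 159,146 kr − 80,770 kr = 78,376 kr.

78,376 kr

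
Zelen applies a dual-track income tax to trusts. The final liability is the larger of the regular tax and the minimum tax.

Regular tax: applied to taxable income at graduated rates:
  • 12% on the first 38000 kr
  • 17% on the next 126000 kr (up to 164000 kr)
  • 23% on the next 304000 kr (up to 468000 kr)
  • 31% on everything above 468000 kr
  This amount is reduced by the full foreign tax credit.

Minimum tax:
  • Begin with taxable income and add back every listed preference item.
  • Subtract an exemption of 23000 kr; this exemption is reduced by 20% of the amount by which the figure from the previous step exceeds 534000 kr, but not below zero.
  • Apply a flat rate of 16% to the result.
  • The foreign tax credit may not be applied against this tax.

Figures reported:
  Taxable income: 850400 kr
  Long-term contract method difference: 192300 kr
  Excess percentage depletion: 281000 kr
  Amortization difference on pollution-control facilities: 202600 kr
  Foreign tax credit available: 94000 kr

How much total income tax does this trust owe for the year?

244208 kr

Minimum tax:
  Adjusted income: 850400 kr + 192300 kr + 281000 kr + 202600 kr = 1526300 kr
  Exemption: 20% × (1526300 kr − 534000 kr) = 198460 kr ≥ 23000 kr, so the exemption is fully phased out
  Base: 1526300 kr − 0 kr = 1526300 kr
  1526300 kr × 16% = 244208 kr

Regular tax:
  38000 kr × 12% = 4560 kr
  126000 kr × 17% = 21420 kr
  304000 kr × 23% = 69920 kr
  382400 kr × 31% = 118544 kr
  → 214444 kr
  Less foreign tax credit 94000 kr → 120444 kr

244208 kr > 120444 kr, so the minimum tax is the binding amount.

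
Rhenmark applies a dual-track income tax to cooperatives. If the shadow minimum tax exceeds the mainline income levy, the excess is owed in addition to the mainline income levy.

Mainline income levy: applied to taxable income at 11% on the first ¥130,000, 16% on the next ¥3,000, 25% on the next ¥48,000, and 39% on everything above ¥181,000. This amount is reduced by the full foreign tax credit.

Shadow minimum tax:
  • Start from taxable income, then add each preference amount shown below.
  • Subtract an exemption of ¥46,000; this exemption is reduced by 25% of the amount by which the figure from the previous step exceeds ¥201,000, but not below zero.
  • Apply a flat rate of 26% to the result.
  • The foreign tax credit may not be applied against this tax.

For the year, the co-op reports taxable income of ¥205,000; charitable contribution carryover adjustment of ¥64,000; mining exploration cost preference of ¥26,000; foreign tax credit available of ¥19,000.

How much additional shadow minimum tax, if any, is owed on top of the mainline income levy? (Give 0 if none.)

¥53,710

Shadow minimum tax:
  Adjusted income: ¥205,000 + ¥64,000 + ¥26,000 = ¥295,000
  Exemption: ¥46,000 − 25% × (¥295,000 − ¥201,000) = ¥46,000 − ¥23,500 = ¥22,500
  Base: ¥295,000 − ¥22,500 = ¥272,500
  ¥272,500 × 26% = ¥70,850

Mainline income levy:
  ¥130,000 × 11% = ¥14,300
  ¥3,000 × 16% = ¥480
  ¥48,000 × 25% = ¥12,000
  ¥24,000 × 39% = ¥9,360
  → ¥36,140
  Less foreign tax credit ¥19,000 → ¥17,140

Excess of shadow minimum tax over mainline income levy: ¥70,850 − ¥17,140 = ¥53,710.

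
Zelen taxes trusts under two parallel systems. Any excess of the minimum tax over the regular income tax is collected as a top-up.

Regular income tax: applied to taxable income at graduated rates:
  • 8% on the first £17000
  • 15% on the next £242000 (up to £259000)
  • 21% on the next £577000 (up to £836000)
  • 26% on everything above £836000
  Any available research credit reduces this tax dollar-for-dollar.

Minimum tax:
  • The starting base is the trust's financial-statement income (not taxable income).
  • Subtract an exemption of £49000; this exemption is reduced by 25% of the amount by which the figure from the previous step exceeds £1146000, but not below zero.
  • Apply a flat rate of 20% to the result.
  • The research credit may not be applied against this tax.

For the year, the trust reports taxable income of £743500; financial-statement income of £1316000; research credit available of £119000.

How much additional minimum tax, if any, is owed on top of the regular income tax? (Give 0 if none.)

£241495

Regular income tax:
  £17000 × 8% = £1360
  £242000 × 15% = £36300
  £484500 × 21% = £101745
  → £139405
  Less research credit £119000 → £20405

Minimum tax:
  Base (financial-statement income): £1316000
  Exemption: £49000 − 25% × (£1316000 − £1146000) = £49000 − £42500 = £6500
  Base: £1316000 − £6500 = £1309500
  £1309500 × 20% = £261900

Excess of minimum tax over regular income tax: £261900 − £20405 = £241495.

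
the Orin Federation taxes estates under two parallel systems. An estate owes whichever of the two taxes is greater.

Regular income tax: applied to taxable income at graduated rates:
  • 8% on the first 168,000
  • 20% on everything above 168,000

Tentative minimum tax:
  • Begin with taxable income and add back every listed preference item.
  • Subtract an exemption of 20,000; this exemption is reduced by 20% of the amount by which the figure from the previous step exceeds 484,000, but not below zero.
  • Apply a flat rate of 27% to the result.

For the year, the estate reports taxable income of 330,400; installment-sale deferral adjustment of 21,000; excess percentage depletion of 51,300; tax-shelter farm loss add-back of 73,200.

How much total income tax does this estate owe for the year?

123,093

Regular income tax:
  168,000 × 8% = 13,440
  162,400 × 20% = 32,480
  → 45,920

Tentative minimum tax:
  Adjusted income: 330,400 + 21,000 + 51,300 + 73,200 = 475,900
  Exemption: 475,900 ≤ 484,000, so full 20,000 applies
  Base: 475,900 − 20,000 = 455,900
  455,900 × 27% = 123,093

123,093 > 45,920, so the tentative minimum tax is the binding amount.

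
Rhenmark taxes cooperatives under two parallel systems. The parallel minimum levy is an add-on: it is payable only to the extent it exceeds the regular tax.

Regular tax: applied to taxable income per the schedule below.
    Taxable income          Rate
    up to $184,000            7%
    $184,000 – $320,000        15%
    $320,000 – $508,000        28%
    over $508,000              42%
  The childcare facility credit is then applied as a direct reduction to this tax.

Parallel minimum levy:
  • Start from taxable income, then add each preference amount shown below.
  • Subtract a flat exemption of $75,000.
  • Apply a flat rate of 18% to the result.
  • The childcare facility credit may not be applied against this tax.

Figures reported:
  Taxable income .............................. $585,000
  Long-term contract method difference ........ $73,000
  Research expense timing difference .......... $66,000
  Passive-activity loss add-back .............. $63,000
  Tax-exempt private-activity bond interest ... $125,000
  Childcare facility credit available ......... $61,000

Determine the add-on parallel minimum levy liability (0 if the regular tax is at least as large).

$93,400

Parallel minimum levy:
  Adjusted income: $585,000 + $73,000 + $66,000 + $63,000 + $125,000 = $912,000
  Less exemption $75,000 → base $837,000
  $837,000 × 18% = $150,660

Regular tax:
  $184,000 × 7% = $12,880
  $136,000 × 15% = $20,400
  $188,000 × 28% = $52,640
  $77,000 × 42% = $32,340
  → $118,260
  Less childcare facility credit $61,000 → $57,260

Excess of parallel minimum levy over regular tax: $150,660 − $57,260 = $93,400.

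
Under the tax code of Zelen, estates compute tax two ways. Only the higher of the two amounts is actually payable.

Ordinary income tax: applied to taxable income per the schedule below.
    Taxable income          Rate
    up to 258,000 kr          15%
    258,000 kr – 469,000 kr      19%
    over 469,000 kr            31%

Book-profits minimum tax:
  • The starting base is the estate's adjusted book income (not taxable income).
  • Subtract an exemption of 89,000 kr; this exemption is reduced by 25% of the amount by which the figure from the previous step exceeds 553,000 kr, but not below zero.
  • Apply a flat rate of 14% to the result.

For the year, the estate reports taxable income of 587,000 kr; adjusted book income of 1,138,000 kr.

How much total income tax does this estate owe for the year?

159,320 kr

Book-profits minimum tax:
  Base (adjusted book income): 1,138,000 kr
  Exemption: 25% × (1,138,000 kr − 553,000 kr) = 146,250 kr ≥ 89,000 kr, so the exemption is fully phased out
  Base: 1,138,000 kr − 0 kr = 1,138,000 kr
  1,138,000 kr × 14% = 159,320 kr

Ordinary income tax:
  258,000 kr × 15% = 38,700 kr
  211,000 kr × 19% = 40,090 kr
  118,000 kr × 31% = 36,580 kr
  → 115,370 kr

159,320 kr > 115,370 kr, so the book-profits minimum tax is the binding amount.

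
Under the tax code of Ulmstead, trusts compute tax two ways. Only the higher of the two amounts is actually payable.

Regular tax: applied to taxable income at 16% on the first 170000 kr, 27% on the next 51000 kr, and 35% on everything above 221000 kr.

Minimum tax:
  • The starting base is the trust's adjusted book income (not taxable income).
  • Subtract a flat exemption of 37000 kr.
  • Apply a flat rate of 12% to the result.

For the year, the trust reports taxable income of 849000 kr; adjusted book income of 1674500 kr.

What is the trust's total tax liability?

260770 kr

Minimum tax:
  Base (adjusted book income): 1674500 kr
  Less exemption 37000 kr → base 1637500 kr
  1637500 kr × 12% = 196500 kr

Regular tax:
  170000 kr × 16% = 27200 kr
  51000 kr × 27% = 13770 kr
  628000 kr × 35% = 219800 kr
  → 260770 kr

260770 kr > 196500 kr, so the regular tax governs.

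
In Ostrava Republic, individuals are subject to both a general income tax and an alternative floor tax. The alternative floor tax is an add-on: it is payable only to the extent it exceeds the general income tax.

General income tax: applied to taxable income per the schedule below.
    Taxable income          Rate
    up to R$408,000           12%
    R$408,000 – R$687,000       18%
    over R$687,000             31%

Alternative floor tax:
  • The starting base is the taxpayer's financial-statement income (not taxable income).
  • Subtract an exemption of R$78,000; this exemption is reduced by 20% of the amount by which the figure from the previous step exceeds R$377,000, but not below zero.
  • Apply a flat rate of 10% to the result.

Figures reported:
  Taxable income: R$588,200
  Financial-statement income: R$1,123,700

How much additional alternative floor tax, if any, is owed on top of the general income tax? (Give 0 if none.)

General income tax:
  R$408,000 × 12% = R$48,960
  R$180,200 × 18% = R$32,436
  → R$81,396

Alternative floor tax:
  Base (financial-statement income): R$1,123,700
  Exemption: 20% × (R$1,123,700 − R$377,000) = R$149,340 ≥ R$78,000, so the exemption is fully phased out
  Base: R$1,123,700 − R$0 = R$1,123,700
  R$1,123,700 × 10% = R$112,370

Excess of alternative floor tax over general income tax: R$112,370 − R$81,396 = R$30,974.

R$30,974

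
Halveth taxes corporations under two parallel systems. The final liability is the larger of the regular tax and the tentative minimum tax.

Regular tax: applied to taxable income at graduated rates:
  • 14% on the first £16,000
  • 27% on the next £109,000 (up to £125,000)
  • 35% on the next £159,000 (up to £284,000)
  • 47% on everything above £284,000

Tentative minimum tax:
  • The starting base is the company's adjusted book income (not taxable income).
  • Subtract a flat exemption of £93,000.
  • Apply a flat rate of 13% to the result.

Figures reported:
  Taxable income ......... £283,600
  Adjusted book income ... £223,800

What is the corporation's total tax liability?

Tentative minimum tax:
  Base (adjusted book income): £223,800
  Less exemption £93,000 → base £130,800
  £130,800 × 13% = £17,004

Regular tax:
  £16,000 × 14% = £2,240
  £109,000 × 27% = £29,430
  £158,600 × 35% = £55,510
  → £87,180

£87,180 > £17,004, so the regular tax governs.

£87,180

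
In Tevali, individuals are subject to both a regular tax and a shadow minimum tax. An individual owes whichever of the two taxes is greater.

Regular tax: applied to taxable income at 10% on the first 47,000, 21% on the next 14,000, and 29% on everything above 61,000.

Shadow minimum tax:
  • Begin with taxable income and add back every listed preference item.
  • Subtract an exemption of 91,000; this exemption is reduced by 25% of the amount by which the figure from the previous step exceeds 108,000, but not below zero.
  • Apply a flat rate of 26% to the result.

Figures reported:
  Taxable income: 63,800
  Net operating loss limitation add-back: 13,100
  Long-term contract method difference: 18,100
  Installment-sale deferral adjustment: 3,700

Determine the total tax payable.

Shadow minimum tax:
  Adjusted income: 63,800 + 13,100 + 18,100 + 3,700 = 98,700
  Exemption: 98,700 ≤ 108,000, so full 91,000 applies
  Base: 98,700 − 91,000 = 7,700
  7,700 × 26% = 2,002

Regular tax:
  47,000 × 10% = 4,700
  14,000 × 21% = 2,940
  2,800 × 29% = 812
  → 8,452

8,452 > 2,002, so the regular tax governs.

8,452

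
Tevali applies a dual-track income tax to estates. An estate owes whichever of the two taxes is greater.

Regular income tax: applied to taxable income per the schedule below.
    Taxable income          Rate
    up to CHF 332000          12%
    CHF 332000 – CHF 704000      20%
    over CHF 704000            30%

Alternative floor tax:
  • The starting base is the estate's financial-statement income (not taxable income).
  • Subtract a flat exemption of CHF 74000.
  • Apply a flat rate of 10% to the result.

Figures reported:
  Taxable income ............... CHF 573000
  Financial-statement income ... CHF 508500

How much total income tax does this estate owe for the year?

CHF 88040

Alternative floor tax:
  Base (financial-statement income): CHF 508500
  Less exemption CHF 74000 → base CHF 434500
  CHF 434500 × 10% = CHF 43450

Regular income tax:
  CHF 332000 × 12% = CHF 39840
  CHF 241000 × 20% = CHF 48200
  → CHF 88040

CHF 88040 > CHF 43450, so the regular income tax governs.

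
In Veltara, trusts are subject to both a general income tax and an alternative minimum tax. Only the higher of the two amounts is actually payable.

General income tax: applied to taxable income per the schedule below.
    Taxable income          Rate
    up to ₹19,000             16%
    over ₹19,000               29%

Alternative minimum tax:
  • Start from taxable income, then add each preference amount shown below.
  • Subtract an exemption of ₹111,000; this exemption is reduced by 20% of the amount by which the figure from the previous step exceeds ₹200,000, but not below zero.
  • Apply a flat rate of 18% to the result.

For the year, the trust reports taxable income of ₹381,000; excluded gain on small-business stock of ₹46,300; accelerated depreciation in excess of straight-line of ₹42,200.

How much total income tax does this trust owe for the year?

Alternative minimum tax:
  Adjusted income: ₹381,000 + ₹46,300 + ₹42,200 = ₹469,500
  Exemption: ₹111,000 − 20% × (₹469,500 − ₹200,000) = ₹111,000 − ₹53,900 = ₹57,100
  Base: ₹469,500 − ₹57,100 = ₹412,400
  ₹412,400 × 18% = ₹74,232

General income tax:
  ₹19,000 × 16% = ₹3,040
  ₹362,000 × 29% = ₹104,980
  → ₹108,020

₹108,020 > ₹74,232, so the general income tax governs.

₹108,020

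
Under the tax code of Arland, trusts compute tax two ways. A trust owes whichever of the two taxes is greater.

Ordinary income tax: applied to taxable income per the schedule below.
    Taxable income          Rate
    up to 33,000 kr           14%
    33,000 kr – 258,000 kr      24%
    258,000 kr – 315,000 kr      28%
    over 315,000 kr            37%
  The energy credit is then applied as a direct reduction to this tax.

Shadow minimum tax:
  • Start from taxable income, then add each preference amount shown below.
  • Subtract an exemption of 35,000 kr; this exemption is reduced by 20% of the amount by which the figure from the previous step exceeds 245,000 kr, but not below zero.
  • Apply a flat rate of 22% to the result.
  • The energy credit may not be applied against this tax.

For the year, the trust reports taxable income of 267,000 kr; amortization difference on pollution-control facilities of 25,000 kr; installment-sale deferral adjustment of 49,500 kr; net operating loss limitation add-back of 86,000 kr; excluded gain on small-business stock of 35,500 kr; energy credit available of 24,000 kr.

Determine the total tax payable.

Ordinary income tax:
  33,000 kr × 14% = 4,620 kr
  225,000 kr × 24% = 54,000 kr
  9,000 kr × 28% = 2,520 kr
  → 61,140 kr
  Less energy credit 24,000 kr → 37,140 kr

Shadow minimum tax:
  Adjusted income: 267,000 kr + 25,000 kr + 49,500 kr + 86,000 kr + 35,500 kr = 463,000 kr
  Exemption: 20% × (463,000 kr − 245,000 kr) = 43,600 kr ≥ 35,000 kr, so the exemption is fully phased out
  Base: 463,000 kr − 0 kr = 463,000 kr
  463,000 kr × 22% = 101,860 kr

101,860 kr > 37,140 kr, so the shadow minimum tax is the binding amount.

101,860 kr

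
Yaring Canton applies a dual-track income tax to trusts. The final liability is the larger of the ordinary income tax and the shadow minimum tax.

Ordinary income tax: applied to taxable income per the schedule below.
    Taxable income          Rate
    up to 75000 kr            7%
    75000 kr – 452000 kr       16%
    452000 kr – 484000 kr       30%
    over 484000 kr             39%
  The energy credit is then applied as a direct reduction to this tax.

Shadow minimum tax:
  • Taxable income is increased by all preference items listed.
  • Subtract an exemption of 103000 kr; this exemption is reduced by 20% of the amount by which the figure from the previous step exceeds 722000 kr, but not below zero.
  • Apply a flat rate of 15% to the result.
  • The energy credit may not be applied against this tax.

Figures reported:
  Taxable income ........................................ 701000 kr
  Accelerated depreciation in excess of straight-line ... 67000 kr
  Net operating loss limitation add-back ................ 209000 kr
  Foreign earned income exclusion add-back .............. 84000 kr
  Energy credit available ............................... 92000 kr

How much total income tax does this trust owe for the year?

153870 kr

Ordinary income tax:
  75000 kr × 7% = 5250 kr
  377000 kr × 16% = 60320 kr
  32000 kr × 30% = 9600 kr
  217000 kr × 39% = 84630 kr
  → 159800 kr
  Less energy credit 92000 kr → 67800 kr

Shadow minimum tax:
  Adjusted income: 701000 kr + 67000 kr + 209000 kr + 84000 kr = 1061000 kr
  Exemption: 103000 kr − 20% × (1061000 kr − 722000 kr) = 103000 kr − 67800 kr = 35200 kr
  Base: 1061000 kr − 35200 kr = 1025800 kr
  1025800 kr × 15% = 153870 kr

153870 kr > 67800 kr, so the shadow minimum tax is the binding amount.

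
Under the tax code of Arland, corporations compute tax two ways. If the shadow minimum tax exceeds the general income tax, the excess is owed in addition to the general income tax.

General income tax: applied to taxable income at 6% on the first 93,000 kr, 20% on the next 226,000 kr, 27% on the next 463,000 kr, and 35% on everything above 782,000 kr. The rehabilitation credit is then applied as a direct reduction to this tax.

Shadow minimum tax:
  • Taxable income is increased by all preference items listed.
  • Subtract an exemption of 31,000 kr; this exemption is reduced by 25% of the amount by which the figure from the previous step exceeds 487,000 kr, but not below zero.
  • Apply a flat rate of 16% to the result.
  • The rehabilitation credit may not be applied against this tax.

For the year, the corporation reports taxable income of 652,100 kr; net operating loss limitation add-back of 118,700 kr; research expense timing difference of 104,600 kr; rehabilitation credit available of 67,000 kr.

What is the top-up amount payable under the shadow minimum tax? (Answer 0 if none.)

66,347 kr

General income tax:
  93,000 kr × 6% = 5,580 kr
  226,000 kr × 20% = 45,200 kr
  333,100 kr × 27% = 89,937 kr
  → 140,717 kr
  Less rehabilitation credit 67,000 kr → 73,717 kr

Shadow minimum tax:
  Adjusted income: 652,100 kr + 118,700 kr + 104,600 kr = 875,400 kr
  Exemption: 25% × (875,400 kr − 487,000 kr) = 97,100 kr ≥ 31,000 kr, so the exemption is fully phased out
  Base: 875,400 kr − 0 kr = 875,400 kr
  875,400 kr × 16% = 140,064 kr

Excess of shadow minimum tax over general income tax: 140,064 kr − 73,717 kr = 66,347 kr.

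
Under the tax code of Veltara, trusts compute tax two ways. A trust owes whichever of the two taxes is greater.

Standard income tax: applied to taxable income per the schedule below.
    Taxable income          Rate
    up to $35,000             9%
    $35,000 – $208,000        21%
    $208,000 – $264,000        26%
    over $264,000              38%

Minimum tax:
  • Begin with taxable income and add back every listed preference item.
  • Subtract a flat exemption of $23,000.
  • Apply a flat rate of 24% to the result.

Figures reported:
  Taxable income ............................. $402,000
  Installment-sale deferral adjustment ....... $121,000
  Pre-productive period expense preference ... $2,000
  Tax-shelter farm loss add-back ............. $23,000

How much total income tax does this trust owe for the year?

$126,000

Standard income tax:
  $35,000 × 9% = $3,150
  $173,000 × 21% = $36,330
  $56,000 × 26% = $14,560
  $138,000 × 38% = $52,440
  → $106,480

Minimum tax:
  Adjusted income: $402,000 + $121,000 + $2,000 + $23,000 = $548,000
  Less exemption $23,000 → base $525,000
  $525,000 × 24% = $126,000

$126,000 > $106,480, so the minimum tax is the binding amount.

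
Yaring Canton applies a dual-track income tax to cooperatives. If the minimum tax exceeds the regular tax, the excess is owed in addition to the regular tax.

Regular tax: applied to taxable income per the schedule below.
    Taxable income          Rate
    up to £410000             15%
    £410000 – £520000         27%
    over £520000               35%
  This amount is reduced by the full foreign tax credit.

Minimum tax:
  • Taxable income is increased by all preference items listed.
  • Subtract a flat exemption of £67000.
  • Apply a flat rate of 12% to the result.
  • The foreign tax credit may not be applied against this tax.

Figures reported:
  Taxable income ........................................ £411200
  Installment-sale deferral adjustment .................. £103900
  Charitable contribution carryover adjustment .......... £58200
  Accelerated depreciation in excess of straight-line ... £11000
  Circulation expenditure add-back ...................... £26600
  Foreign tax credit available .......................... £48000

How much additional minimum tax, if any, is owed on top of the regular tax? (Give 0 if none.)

£51444

Minimum tax:
  Adjusted income: £411200 + £103900 + £58200 + £11000 + £26600 = £610900
  Less exemption £67000 → base £543900
  £543900 × 12% = £65268

Regular tax:
  £410000 × 15% = £61500
  £1200 × 27% = £324
  → £61824
  Less foreign tax credit £48000 → £13824

Excess of minimum tax over regular tax: £65268 − £13824 = £51444.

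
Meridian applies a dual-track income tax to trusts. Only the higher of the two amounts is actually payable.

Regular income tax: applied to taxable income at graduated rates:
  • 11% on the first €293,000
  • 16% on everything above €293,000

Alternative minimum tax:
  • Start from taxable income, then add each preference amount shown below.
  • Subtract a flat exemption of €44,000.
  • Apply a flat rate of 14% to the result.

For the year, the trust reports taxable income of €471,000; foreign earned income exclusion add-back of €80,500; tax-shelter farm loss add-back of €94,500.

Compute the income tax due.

€84,280

Regular income tax:
  €293,000 × 11% = €32,230
  €178,000 × 16% = €28,480
  → €60,710

Alternative minimum tax:
  Adjusted income: €471,000 + €80,500 + €94,500 = €646,000
  Less exemption €44,000 → base €602,000
  €602,000 × 14% = €84,280

€84,280 > €60,710, so the alternative minimum tax is the binding amount.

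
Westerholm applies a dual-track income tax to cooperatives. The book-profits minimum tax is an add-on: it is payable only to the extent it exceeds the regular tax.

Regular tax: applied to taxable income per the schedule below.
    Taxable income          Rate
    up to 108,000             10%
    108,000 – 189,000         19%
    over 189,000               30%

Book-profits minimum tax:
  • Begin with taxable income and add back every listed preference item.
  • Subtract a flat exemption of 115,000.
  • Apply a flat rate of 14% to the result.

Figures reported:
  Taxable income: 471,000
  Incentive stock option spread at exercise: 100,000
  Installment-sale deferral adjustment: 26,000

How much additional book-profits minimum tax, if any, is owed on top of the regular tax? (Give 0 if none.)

0

Regular tax:
  108,000 × 10% = 10,800
  81,000 × 19% = 15,390
  282,000 × 30% = 84,600
  → 110,790

Book-profits minimum tax:
  Adjusted income: 471,000 + 100,000 + 26,000 = 597,000
  Less exemption 115,000 → base 482,000
  482,000 × 14% = 67,480

67,480 ≤ 110,790, so no add-on is due.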